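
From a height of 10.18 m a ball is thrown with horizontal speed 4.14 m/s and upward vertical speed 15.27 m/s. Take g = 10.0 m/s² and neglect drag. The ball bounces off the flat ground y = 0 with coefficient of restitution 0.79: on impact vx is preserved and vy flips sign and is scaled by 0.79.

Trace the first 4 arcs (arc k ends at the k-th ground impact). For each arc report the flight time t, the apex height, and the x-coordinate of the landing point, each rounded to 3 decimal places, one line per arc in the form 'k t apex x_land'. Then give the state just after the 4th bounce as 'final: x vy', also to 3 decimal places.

Arc 1: start y=10.180, vy=15.270 → t=3.617, apex=21.839, x_land=14.974, impact vy=-20.899
  bounce: vy ← 0.79·20.899 = 16.510
Arc 2: start y=0.000, vy=16.510 → t=3.302, apex=13.629, x_land=28.645, impact vy=-16.510
  bounce: vy ← 0.79·16.510 = 13.043
Arc 3: start y=0.000, vy=13.043 → t=2.609, apex=8.506, x_land=39.444, impact vy=-13.043
  bounce: vy ← 0.79·13.043 = 10.304
Arc 4: start y=0.000, vy=10.304 → t=2.061, apex=5.309, x_land=47.976, impact vy=-10.304
  bounce: vy ← 0.79·10.304 = 8.140

1 3.617 21.839 14.974
2 3.302 13.629 28.645
3 2.609 8.506 39.444
4 2.061 5.309 47.976
final: 47.976 8.140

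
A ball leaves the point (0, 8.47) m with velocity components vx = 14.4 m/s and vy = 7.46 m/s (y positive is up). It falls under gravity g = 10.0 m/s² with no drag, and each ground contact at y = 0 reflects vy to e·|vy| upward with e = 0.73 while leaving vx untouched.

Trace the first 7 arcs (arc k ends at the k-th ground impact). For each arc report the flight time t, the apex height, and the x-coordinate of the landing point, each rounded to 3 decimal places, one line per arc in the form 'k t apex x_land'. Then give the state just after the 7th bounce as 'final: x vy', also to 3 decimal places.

Arc 1: start y=8.470, vy=7.460 → t=2.246, apex=11.253, x_land=32.345, impact vy=-15.002
  bounce: vy ← 0.73·15.002 = 10.951
Arc 2: start y=0.000, vy=10.951 → t=2.190, apex=5.996, x_land=63.884, impact vy=-10.951
  bounce: vy ← 0.73·10.951 = 7.994
Arc 3: start y=0.000, vy=7.994 → t=1.599, apex=3.196, x_land=86.908, impact vy=-7.994
  bounce: vy ← 0.73·7.994 = 5.836
Arc 4: start y=0.000, vy=5.836 → t=1.167, apex=1.703, x_land=103.716, impact vy=-5.836
  bounce: vy ← 0.73·5.836 = 4.260
Arc 5: start y=0.000, vy=4.260 → t=0.852, apex=0.907, x_land=115.985, impact vy=-4.260
  bounce: vy ← 0.73·4.260 = 3.110
Arc 6: start y=0.000, vy=3.110 → t=0.622, apex=0.484, x_land=124.942, impact vy=-3.110
  bounce: vy ← 0.73·3.110 = 2.270
Arc 7: start y=0.000, vy=2.270 → t=0.454, apex=0.258, x_land=131.480, impact vy=-2.270
  bounce: vy ← 0.73·2.270 = 1.657

1 2.246 11.253 32.345
2 2.190 5.996 63.884
3 1.599 3.196 86.908
4 1.167 1.703 103.716
5 0.852 0.907 115.985
6 0.622 0.484 124.942
7 0.454 0.258 131.480
final: 131.480 1.657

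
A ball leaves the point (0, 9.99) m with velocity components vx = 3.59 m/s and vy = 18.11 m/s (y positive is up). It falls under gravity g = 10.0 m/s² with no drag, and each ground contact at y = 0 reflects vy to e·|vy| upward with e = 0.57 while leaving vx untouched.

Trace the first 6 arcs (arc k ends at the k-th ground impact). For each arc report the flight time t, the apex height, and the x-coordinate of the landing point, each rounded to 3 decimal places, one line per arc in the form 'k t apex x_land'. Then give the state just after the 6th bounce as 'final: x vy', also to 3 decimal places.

1 4.108 26.389 14.749
2 2.619 8.574 24.151
3 1.493 2.786 29.510
4 0.851 0.905 32.565
5 0.485 0.294 34.306
6 0.276 0.096 35.299
final: 35.299 0.788

Arc 1: start y=9.990, vy=18.110 → t=4.108, apex=26.389, x_land=14.749, impact vy=-22.973
  bounce: vy ← 0.57·22.973 = 13.095
Arc 2: start y=0.000, vy=13.095 → t=2.619, apex=8.574, x_land=24.151, impact vy=-13.095
  bounce: vy ← 0.57·13.095 = 7.464
Arc 3: start y=0.000, vy=7.464 → t=1.493, apex=2.786, x_land=29.510, impact vy=-7.464
  bounce: vy ← 0.57·7.464 = 4.254
Arc 4: start y=0.000, vy=4.254 → t=0.851, apex=0.905, x_land=32.565, impact vy=-4.254
  bounce: vy ← 0.57·4.254 = 2.425
Arc 5: start y=0.000, vy=2.425 → t=0.485, apex=0.294, x_land=34.306, impact vy=-2.425
  bounce: vy ← 0.57·2.425 = 1.382
Arc 6: start y=0.000, vy=1.382 → t=0.276, apex=0.096, x_land=35.299, impact vy=-1.382
  bounce: vy ← 0.57·1.382 = 0.788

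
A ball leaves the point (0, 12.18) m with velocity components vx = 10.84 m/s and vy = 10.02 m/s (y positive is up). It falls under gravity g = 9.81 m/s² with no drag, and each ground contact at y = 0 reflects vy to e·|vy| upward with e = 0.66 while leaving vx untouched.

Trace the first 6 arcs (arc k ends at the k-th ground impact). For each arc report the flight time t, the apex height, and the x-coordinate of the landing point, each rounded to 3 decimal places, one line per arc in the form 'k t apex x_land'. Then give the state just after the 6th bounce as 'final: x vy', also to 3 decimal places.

Arc 1: start y=12.180, vy=10.020 → t=2.899, apex=17.297, x_land=31.428, impact vy=-18.422
  bounce: vy ← 0.66·18.422 = 12.159
Arc 2: start y=0.000, vy=12.159 → t=2.479, apex=7.535, x_land=58.299, impact vy=-12.159
  bounce: vy ← 0.66·12.159 = 8.025
Arc 3: start y=0.000, vy=8.025 → t=1.636, apex=3.282, x_land=76.033, impact vy=-8.025
  bounce: vy ← 0.66·8.025 = 5.296
Arc 4: start y=0.000, vy=5.296 → t=1.080, apex=1.430, x_land=87.738, impact vy=-5.296
  bounce: vy ← 0.66·5.296 = 3.496
Arc 5: start y=0.000, vy=3.496 → t=0.713, apex=0.623, x_land=95.463, impact vy=-3.496
  bounce: vy ← 0.66·3.496 = 2.307
Arc 6: start y=0.000, vy=2.307 → t=0.470, apex=0.271, x_land=100.561, impact vy=-2.307
  bounce: vy ← 0.66·2.307 = 1.523

1 2.899 17.297 31.428
2 2.479 7.535 58.299
3 1.636 3.282 76.033
4 1.080 1.430 87.738
5 0.713 0.623 95.463
6 0.470 0.271 100.561
final: 100.561 1.523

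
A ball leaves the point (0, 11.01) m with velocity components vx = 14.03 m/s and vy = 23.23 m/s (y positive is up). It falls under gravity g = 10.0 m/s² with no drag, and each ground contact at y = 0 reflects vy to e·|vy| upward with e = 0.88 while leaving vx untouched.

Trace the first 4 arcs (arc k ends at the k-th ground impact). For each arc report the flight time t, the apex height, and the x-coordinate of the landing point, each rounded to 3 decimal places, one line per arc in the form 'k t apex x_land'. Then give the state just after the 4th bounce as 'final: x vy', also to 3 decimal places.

1 5.080 37.992 71.265
2 4.851 29.421 139.331
3 4.269 22.783 199.229
4 3.757 17.643 251.940
final: 251.940 16.531

Arc 1: start y=11.010, vy=23.230 → t=5.080, apex=37.992, x_land=71.265, impact vy=-27.565
  bounce: vy ← 0.88·27.565 = 24.257
Arc 2: start y=0.000, vy=24.257 → t=4.851, apex=29.421, x_land=139.331, impact vy=-24.257
  bounce: vy ← 0.88·24.257 = 21.346
Arc 3: start y=0.000, vy=21.346 → t=4.269, apex=22.783, x_land=199.229, impact vy=-21.346
  bounce: vy ← 0.88·21.346 = 18.785
Arc 4: start y=0.000, vy=18.785 → t=3.757, apex=17.643, x_land=251.940, impact vy=-18.785
  bounce: vy ← 0.88·18.785 = 16.531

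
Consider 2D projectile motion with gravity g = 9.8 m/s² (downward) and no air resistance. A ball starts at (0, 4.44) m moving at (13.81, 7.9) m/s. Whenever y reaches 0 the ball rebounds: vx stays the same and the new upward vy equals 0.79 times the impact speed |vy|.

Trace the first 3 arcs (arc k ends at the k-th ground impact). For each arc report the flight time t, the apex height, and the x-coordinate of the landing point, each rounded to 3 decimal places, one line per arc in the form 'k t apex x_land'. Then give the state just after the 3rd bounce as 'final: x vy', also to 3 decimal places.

Arc 1: start y=4.440, vy=7.900 → t=2.054, apex=7.624, x_land=28.359, impact vy=-12.224
  bounce: vy ← 0.79·12.224 = 9.657
Arc 2: start y=0.000, vy=9.657 → t=1.971, apex=4.758, x_land=55.576, impact vy=-9.657
  bounce: vy ← 0.79·9.657 = 7.629
Arc 3: start y=0.000, vy=7.629 → t=1.557, apex=2.970, x_land=77.078, impact vy=-7.629
  bounce: vy ← 0.79·7.629 = 6.027

1 2.054 7.624 28.359
2 1.971 4.758 55.576
3 1.557 2.970 77.078
final: 77.078 6.027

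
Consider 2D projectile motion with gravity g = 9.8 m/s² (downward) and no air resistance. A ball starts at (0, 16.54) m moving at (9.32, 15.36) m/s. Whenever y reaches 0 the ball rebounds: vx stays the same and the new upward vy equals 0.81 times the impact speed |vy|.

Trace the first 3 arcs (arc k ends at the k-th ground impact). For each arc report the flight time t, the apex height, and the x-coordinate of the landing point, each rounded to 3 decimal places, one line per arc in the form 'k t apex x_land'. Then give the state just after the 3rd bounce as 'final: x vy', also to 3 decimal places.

Arc 1: start y=16.540, vy=15.360 → t=3.982, apex=28.577, x_land=37.115, impact vy=-23.667
  bounce: vy ← 0.81·23.667 = 19.170
Arc 2: start y=0.000, vy=19.170 → t=3.912, apex=18.750, x_land=73.577, impact vy=-19.170
  bounce: vy ← 0.81·19.170 = 15.528
Arc 3: start y=0.000, vy=15.528 → t=3.169, apex=12.302, x_land=103.112, impact vy=-15.528
  bounce: vy ← 0.81·15.528 = 12.577

1 3.982 28.577 37.115
2 3.912 18.750 73.577
3 3.169 12.302 103.112
final: 103.112 12.577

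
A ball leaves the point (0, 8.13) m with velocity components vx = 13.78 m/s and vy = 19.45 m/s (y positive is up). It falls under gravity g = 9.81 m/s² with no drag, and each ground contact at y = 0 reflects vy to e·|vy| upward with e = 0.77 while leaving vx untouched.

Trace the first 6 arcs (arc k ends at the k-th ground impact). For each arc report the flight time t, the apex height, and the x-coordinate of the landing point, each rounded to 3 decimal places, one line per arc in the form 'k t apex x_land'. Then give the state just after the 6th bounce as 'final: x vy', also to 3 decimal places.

1 4.347 27.411 59.897
2 3.641 16.252 110.064
3 2.803 9.636 148.692
4 2.158 5.713 178.436
5 1.662 3.387 201.339
6 1.280 2.008 218.974
final: 218.974 4.833

Arc 1: start y=8.130, vy=19.450 → t=4.347, apex=27.411, x_land=59.897, impact vy=-23.191
  bounce: vy ← 0.77·23.191 = 17.857
Arc 2: start y=0.000, vy=17.857 → t=3.641, apex=16.252, x_land=110.064, impact vy=-17.857
  bounce: vy ← 0.77·17.857 = 13.750
Arc 3: start y=0.000, vy=13.750 → t=2.803, apex=9.636, x_land=148.692, impact vy=-13.750
  bounce: vy ← 0.77·13.750 = 10.587
Arc 4: start y=0.000, vy=10.587 → t=2.158, apex=5.713, x_land=178.436, impact vy=-10.587
  bounce: vy ← 0.77·10.587 = 8.152
Arc 5: start y=0.000, vy=8.152 → t=1.662, apex=3.387, x_land=201.339, impact vy=-8.152
  bounce: vy ← 0.77·8.152 = 6.277
Arc 6: start y=0.000, vy=6.277 → t=1.280, apex=2.008, x_land=218.974, impact vy=-6.277
  bounce: vy ← 0.77·6.277 = 4.833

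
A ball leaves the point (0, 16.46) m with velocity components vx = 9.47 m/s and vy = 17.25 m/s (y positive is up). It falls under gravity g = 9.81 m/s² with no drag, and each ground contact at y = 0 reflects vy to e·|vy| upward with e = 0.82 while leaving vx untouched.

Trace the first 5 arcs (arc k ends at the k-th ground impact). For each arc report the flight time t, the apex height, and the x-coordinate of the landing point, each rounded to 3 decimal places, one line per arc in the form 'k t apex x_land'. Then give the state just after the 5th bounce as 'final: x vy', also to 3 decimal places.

1 4.298 31.626 40.699
2 4.164 21.266 80.135
3 3.415 14.299 112.473
4 2.800 9.615 138.990
5 2.296 6.465 160.734
final: 160.734 9.235

Arc 1: start y=16.460, vy=17.250 → t=4.298, apex=31.626, x_land=40.699, impact vy=-24.910
  bounce: vy ← 0.82·24.910 = 20.426
Arc 2: start y=0.000, vy=20.426 → t=4.164, apex=21.266, x_land=80.135, impact vy=-20.426
  bounce: vy ← 0.82·20.426 = 16.749
Arc 3: start y=0.000, vy=16.749 → t=3.415, apex=14.299, x_land=112.473, impact vy=-16.749
  bounce: vy ← 0.82·16.749 = 13.735
Arc 4: start y=0.000, vy=13.735 → t=2.800, apex=9.615, x_land=138.990, impact vy=-13.735
  bounce: vy ← 0.82·13.735 = 11.262
Arc 5: start y=0.000, vy=11.262 → t=2.296, apex=6.465, x_land=160.734, impact vy=-11.262
  bounce: vy ← 0.82·11.262 = 9.235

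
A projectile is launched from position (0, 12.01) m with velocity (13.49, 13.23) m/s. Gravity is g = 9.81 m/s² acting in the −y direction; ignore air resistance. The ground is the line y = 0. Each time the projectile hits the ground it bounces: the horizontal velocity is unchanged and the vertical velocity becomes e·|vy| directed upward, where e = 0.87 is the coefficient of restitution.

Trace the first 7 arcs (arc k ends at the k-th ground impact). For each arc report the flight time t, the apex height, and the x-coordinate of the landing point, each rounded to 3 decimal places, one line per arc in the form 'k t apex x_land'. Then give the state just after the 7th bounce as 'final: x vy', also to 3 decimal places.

1 3.414 20.931 46.060
2 3.594 15.843 94.548
3 3.127 11.991 136.733
4 2.721 9.076 173.434
5 2.367 6.870 205.364
6 2.059 5.200 233.143
7 1.792 3.936 257.310
final: 257.310 7.645

Arc 1: start y=12.010, vy=13.230 → t=3.414, apex=20.931, x_land=46.060, impact vy=-20.265
  bounce: vy ← 0.87·20.265 = 17.631
Arc 2: start y=0.000, vy=17.631 → t=3.594, apex=15.843, x_land=94.548, impact vy=-17.631
  bounce: vy ← 0.87·17.631 = 15.339
Arc 3: start y=0.000, vy=15.339 → t=3.127, apex=11.991, x_land=136.733, impact vy=-15.339
  bounce: vy ← 0.87·15.339 = 13.345
Arc 4: start y=0.000, vy=13.345 → t=2.721, apex=9.076, x_land=173.434, impact vy=-13.345
  bounce: vy ← 0.87·13.345 = 11.610
Arc 5: start y=0.000, vy=11.610 → t=2.367, apex=6.870, x_land=205.364, impact vy=-11.610
  bounce: vy ← 0.87·11.610 = 10.100
Arc 6: start y=0.000, vy=10.100 → t=2.059, apex=5.200, x_land=233.143, impact vy=-10.100
  bounce: vy ← 0.87·10.100 = 8.787
Arc 7: start y=0.000, vy=8.787 → t=1.792, apex=3.936, x_land=257.310, impact vy=-8.787
  bounce: vy ← 0.87·8.787 = 7.645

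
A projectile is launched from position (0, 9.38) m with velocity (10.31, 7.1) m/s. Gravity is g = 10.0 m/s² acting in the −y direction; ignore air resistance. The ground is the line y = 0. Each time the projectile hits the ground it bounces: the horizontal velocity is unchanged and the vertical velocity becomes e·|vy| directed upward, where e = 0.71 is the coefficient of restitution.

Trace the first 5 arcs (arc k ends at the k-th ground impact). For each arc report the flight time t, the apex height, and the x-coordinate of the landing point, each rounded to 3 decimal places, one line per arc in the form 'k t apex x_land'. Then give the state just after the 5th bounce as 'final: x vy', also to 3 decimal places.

1 2.253 11.901 23.226
2 2.191 5.999 45.812
3 1.555 3.024 61.848
4 1.104 1.524 73.234
5 0.784 0.768 81.318
final: 81.318 2.783

Arc 1: start y=9.380, vy=7.100 → t=2.253, apex=11.901, x_land=23.226, impact vy=-15.428
  bounce: vy ← 0.71·15.428 = 10.954
Arc 2: start y=0.000, vy=10.954 → t=2.191, apex=5.999, x_land=45.812, impact vy=-10.954
  bounce: vy ← 0.71·10.954 = 7.777
Arc 3: start y=0.000, vy=7.777 → t=1.555, apex=3.024, x_land=61.848, impact vy=-7.777
  bounce: vy ← 0.71·7.777 = 5.522
Arc 4: start y=0.000, vy=5.522 → t=1.104, apex=1.524, x_land=73.234, impact vy=-5.522
  bounce: vy ← 0.71·5.522 = 3.920
Arc 5: start y=0.000, vy=3.920 → t=0.784, apex=0.768, x_land=81.318, impact vy=-3.920
  bounce: vy ← 0.71·3.920 = 2.783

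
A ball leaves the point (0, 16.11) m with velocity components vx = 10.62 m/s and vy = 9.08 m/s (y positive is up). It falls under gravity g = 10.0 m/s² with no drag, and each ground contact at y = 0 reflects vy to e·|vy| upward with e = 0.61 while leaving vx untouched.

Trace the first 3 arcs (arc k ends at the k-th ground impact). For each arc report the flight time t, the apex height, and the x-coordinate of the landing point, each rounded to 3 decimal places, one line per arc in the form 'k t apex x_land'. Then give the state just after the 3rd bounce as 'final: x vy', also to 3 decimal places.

Arc 1: start y=16.110, vy=9.080 → t=2.920, apex=20.232, x_land=31.006, impact vy=-20.116
  bounce: vy ← 0.61·20.116 = 12.271
Arc 2: start y=0.000, vy=12.271 → t=2.454, apex=7.528, x_land=57.069, impact vy=-12.271
  bounce: vy ← 0.61·12.271 = 7.485
Arc 3: start y=0.000, vy=7.485 → t=1.497, apex=2.801, x_land=72.967, impact vy=-7.485
  bounce: vy ← 0.61·7.485 = 4.566

1 2.920 20.232 31.006
2 2.454 7.528 57.069
3 1.497 2.801 72.967
final: 72.967 4.566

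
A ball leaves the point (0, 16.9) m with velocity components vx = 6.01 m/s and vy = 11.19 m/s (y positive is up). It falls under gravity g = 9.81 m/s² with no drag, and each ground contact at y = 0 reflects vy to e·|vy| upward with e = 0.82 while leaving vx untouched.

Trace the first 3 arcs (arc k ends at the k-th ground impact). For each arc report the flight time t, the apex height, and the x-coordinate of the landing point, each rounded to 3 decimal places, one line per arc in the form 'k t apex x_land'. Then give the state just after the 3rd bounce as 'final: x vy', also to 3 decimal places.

Arc 1: start y=16.900, vy=11.190 → t=3.319, apex=23.282, x_land=19.949, impact vy=-21.373
  bounce: vy ← 0.82·21.373 = 17.526
Arc 2: start y=0.000, vy=17.526 → t=3.573, apex=15.655, x_land=41.423, impact vy=-17.526
  bounce: vy ← 0.82·17.526 = 14.371
Arc 3: start y=0.000, vy=14.371 → t=2.930, apex=10.526, x_land=59.032, impact vy=-14.371
  bounce: vy ← 0.82·14.371 = 11.784

1 3.319 23.282 19.949
2 3.573 15.655 41.423
3 2.930 10.526 59.032
final: 59.032 11.784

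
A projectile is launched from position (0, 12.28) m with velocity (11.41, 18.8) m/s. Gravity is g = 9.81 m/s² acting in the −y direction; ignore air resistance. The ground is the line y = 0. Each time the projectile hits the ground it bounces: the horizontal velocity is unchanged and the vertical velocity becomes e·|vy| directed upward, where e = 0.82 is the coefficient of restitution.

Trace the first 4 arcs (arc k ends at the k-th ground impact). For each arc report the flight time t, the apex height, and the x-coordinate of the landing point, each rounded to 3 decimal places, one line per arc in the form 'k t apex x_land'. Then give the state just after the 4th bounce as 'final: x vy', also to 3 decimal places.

Arc 1: start y=12.280, vy=18.800 → t=4.402, apex=30.294, x_land=50.222, impact vy=-24.380
  bounce: vy ← 0.82·24.380 = 19.991
Arc 2: start y=0.000, vy=19.991 → t=4.076, apex=20.370, x_land=96.726, impact vy=-19.991
  bounce: vy ← 0.82·19.991 = 16.393
Arc 3: start y=0.000, vy=16.393 → t=3.342, apex=13.697, x_land=134.860, impact vy=-16.393
  bounce: vy ← 0.82·16.393 = 13.442
Arc 4: start y=0.000, vy=13.442 → t=2.741, apex=9.210, x_land=166.129, impact vy=-13.442
  bounce: vy ← 0.82·13.442 = 11.023

1 4.402 30.294 50.222
2 4.076 20.370 96.726
3 3.342 13.697 134.860
4 2.741 9.210 166.129
final: 166.129 11.023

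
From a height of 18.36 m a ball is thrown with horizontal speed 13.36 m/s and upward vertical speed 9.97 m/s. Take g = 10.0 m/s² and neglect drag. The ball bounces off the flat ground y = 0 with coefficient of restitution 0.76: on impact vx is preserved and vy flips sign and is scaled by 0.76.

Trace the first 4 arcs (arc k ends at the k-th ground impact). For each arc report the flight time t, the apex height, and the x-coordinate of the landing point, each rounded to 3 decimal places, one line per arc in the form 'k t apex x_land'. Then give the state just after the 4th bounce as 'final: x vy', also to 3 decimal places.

Arc 1: start y=18.360, vy=9.970 → t=3.157, apex=23.330, x_land=42.179, impact vy=-21.601
  bounce: vy ← 0.76·21.601 = 16.417
Arc 2: start y=0.000, vy=16.417 → t=3.283, apex=13.475, x_land=86.044, impact vy=-16.417
  bounce: vy ← 0.76·16.417 = 12.477
Arc 3: start y=0.000, vy=12.477 → t=2.495, apex=7.783, x_land=119.382, impact vy=-12.477
  bounce: vy ← 0.76·12.477 = 9.482
Arc 4: start y=0.000, vy=9.482 → t=1.896, apex=4.496, x_land=144.719, impact vy=-9.482
  bounce: vy ← 0.76·9.482 = 7.207

1 3.157 23.330 42.179
2 3.283 13.475 86.044
3 2.495 7.783 119.382
4 1.896 4.496 144.719
final: 144.719 7.207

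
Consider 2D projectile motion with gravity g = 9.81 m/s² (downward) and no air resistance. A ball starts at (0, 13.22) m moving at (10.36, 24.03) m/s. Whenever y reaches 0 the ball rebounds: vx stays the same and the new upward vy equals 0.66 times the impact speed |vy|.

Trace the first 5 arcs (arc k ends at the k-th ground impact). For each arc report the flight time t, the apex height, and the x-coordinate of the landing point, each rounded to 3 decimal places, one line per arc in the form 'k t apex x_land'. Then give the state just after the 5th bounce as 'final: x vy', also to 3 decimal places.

Arc 1: start y=13.220, vy=24.030 → t=5.398, apex=42.651, x_land=55.927, impact vy=-28.928
  bounce: vy ← 0.66·28.928 = 19.092
Arc 2: start y=0.000, vy=19.092 → t=3.892, apex=18.579, x_land=96.252, impact vy=-19.092
  bounce: vy ← 0.66·19.092 = 12.601
Arc 3: start y=0.000, vy=12.601 → t=2.569, apex=8.093, x_land=122.867, impact vy=-12.601
  bounce: vy ← 0.66·12.601 = 8.317
Arc 4: start y=0.000, vy=8.317 → t=1.696, apex=3.525, x_land=140.433, impact vy=-8.317
  bounce: vy ← 0.66·8.317 = 5.489
Arc 5: start y=0.000, vy=5.489 → t=1.119, apex=1.536, x_land=152.026, impact vy=-5.489
  bounce: vy ← 0.66·5.489 = 3.623

1 5.398 42.651 55.927
2 3.892 18.579 96.252
3 2.569 8.093 122.867
4 1.696 3.525 140.433
5 1.119 1.536 152.026
final: 152.026 3.623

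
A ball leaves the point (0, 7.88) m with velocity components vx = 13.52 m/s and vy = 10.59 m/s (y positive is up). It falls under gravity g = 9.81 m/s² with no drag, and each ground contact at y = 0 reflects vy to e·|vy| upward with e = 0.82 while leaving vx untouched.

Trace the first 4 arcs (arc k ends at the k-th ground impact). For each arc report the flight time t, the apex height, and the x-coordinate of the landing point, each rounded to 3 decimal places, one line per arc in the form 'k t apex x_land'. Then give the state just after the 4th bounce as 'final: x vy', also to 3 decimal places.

1 2.744 13.596 37.104
2 2.730 9.142 74.020
3 2.239 6.147 104.290
4 1.836 4.133 129.112
final: 129.112 7.384

Arc 1: start y=7.880, vy=10.590 → t=2.744, apex=13.596, x_land=37.104, impact vy=-16.333
  bounce: vy ← 0.82·16.333 = 13.393
Arc 2: start y=0.000, vy=13.393 → t=2.730, apex=9.142, x_land=74.020, impact vy=-13.393
  bounce: vy ← 0.82·13.393 = 10.982
Arc 3: start y=0.000, vy=10.982 → t=2.239, apex=6.147, x_land=104.290, impact vy=-10.982
  bounce: vy ← 0.82·10.982 = 9.005
Arc 4: start y=0.000, vy=9.005 → t=1.836, apex=4.133, x_land=129.112, impact vy=-9.005
  bounce: vy ← 0.82·9.005 = 7.384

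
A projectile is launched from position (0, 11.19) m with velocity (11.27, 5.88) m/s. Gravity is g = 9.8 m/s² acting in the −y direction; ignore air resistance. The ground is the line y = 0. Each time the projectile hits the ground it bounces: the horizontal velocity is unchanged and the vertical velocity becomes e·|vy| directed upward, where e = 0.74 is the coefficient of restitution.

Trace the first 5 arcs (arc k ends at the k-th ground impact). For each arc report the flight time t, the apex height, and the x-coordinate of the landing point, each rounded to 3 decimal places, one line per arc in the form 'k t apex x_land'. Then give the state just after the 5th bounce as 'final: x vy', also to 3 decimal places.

Arc 1: start y=11.190, vy=5.880 → t=2.226, apex=12.954, x_land=25.086, impact vy=-15.934
  bounce: vy ← 0.74·15.934 = 11.791
Arc 2: start y=0.000, vy=11.791 → t=2.406, apex=7.094, x_land=52.206, impact vy=-11.791
  bounce: vy ← 0.74·11.791 = 8.726
Arc 3: start y=0.000, vy=8.726 → t=1.781, apex=3.884, x_land=72.275, impact vy=-8.726
  bounce: vy ← 0.74·8.726 = 6.457
Arc 4: start y=0.000, vy=6.457 → t=1.318, apex=2.127, x_land=87.126, impact vy=-6.457
  bounce: vy ← 0.74·6.457 = 4.778
Arc 5: start y=0.000, vy=4.778 → t=0.975, apex=1.165, x_land=98.116, impact vy=-4.778
  bounce: vy ← 0.74·4.778 = 3.536

1 2.226 12.954 25.086
2 2.406 7.094 52.206
3 1.781 3.884 72.275
4 1.318 2.127 87.126
5 0.975 1.165 98.116
final: 98.116 3.536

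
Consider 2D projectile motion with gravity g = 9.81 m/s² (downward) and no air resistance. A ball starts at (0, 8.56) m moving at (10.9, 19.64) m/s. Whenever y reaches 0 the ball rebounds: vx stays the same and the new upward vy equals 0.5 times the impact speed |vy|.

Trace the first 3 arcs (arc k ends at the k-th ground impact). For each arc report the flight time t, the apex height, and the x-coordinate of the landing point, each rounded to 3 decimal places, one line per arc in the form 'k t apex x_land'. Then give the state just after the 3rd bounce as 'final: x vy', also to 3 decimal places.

1 4.401 28.220 47.967
2 2.399 7.055 74.112
3 1.199 1.764 87.184
final: 87.184 2.941

Arc 1: start y=8.560, vy=19.640 → t=4.401, apex=28.220, x_land=47.967, impact vy=-23.530
  bounce: vy ← 0.5·23.530 = 11.765
Arc 2: start y=0.000, vy=11.765 → t=2.399, apex=7.055, x_land=74.112, impact vy=-11.765
  bounce: vy ← 0.5·11.765 = 5.883
Arc 3: start y=0.000, vy=5.883 → t=1.199, apex=1.764, x_land=87.184, impact vy=-5.883
  bounce: vy ← 0.5·5.883 = 2.941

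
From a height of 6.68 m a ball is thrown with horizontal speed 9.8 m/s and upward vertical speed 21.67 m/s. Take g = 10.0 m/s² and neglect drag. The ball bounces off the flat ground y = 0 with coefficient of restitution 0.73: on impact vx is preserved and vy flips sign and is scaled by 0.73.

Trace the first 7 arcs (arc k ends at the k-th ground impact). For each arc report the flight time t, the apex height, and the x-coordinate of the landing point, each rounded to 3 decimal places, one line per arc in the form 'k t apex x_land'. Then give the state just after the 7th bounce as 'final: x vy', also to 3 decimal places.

Arc 1: start y=6.680, vy=21.670 → t=4.623, apex=30.159, x_land=45.305, impact vy=-24.560
  bounce: vy ← 0.73·24.560 = 17.929
Arc 2: start y=0.000, vy=17.929 → t=3.586, apex=16.072, x_land=80.446, impact vy=-17.929
  bounce: vy ← 0.73·17.929 = 13.088
Arc 3: start y=0.000, vy=13.088 → t=2.618, apex=8.565, x_land=106.098, impact vy=-13.088
  bounce: vy ← 0.73·13.088 = 9.554
Arc 4: start y=0.000, vy=9.554 → t=1.911, apex=4.564, x_land=124.824, impact vy=-9.554
  bounce: vy ← 0.73·9.554 = 6.975
Arc 5: start y=0.000, vy=6.975 → t=1.395, apex=2.432, x_land=138.494, impact vy=-6.975
  bounce: vy ← 0.73·6.975 = 5.091
Arc 6: start y=0.000, vy=5.091 → t=1.018, apex=1.296, x_land=148.474, impact vy=-5.091
  bounce: vy ← 0.73·5.091 = 3.717
Arc 7: start y=0.000, vy=3.717 → t=0.743, apex=0.691, x_land=155.759, impact vy=-3.717
  bounce: vy ← 0.73·3.717 = 2.713

1 4.623 30.159 45.305
2 3.586 16.072 80.446
3 2.618 8.565 106.098
4 1.911 4.564 124.824
5 1.395 2.432 138.494
6 1.018 1.296 148.474
7 0.743 0.691 155.759
final: 155.759 2.713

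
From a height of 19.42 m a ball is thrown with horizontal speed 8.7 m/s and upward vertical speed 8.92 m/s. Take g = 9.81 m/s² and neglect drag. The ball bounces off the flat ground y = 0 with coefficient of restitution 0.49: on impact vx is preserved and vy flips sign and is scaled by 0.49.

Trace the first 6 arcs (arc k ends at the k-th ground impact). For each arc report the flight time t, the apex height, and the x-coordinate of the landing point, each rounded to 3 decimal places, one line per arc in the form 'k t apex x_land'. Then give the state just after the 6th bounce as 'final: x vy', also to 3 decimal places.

Arc 1: start y=19.420, vy=8.920 → t=3.097, apex=23.475, x_land=26.944, impact vy=-21.461
  bounce: vy ← 0.49·21.461 = 10.516
Arc 2: start y=0.000, vy=10.516 → t=2.144, apex=5.636, x_land=45.596, impact vy=-10.516
  bounce: vy ← 0.49·10.516 = 5.153
Arc 3: start y=0.000, vy=5.153 → t=1.051, apex=1.353, x_land=54.736, impact vy=-5.153
  bounce: vy ← 0.49·5.153 = 2.525
Arc 4: start y=0.000, vy=2.525 → t=0.515, apex=0.325, x_land=59.214, impact vy=-2.525
  bounce: vy ← 0.49·2.525 = 1.237
Arc 5: start y=0.000, vy=1.237 → t=0.252, apex=0.078, x_land=61.408, impact vy=-1.237
  bounce: vy ← 0.49·1.237 = 0.606
Arc 6: start y=0.000, vy=0.606 → t=0.124, apex=0.019, x_land=62.484, impact vy=-0.606
  bounce: vy ← 0.49·0.606 = 0.297

1 3.097 23.475 26.944
2 2.144 5.636 45.596
3 1.051 1.353 54.736
4 0.515 0.325 59.214
5 0.252 0.078 61.408
6 0.124 0.019 62.484
final: 62.484 0.297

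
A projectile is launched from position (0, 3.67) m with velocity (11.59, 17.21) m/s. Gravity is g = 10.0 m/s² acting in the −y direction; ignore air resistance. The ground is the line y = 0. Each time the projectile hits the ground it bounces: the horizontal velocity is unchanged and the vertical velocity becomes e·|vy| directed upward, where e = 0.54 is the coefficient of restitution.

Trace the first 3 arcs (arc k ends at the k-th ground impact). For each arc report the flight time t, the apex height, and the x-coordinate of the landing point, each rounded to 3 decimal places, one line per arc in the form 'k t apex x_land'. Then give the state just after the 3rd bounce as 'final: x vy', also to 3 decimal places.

Arc 1: start y=3.670, vy=17.210 → t=3.643, apex=18.479, x_land=42.228, impact vy=-19.225
  bounce: vy ← 0.54·19.225 = 10.381
Arc 2: start y=0.000, vy=10.381 → t=2.076, apex=5.389, x_land=66.291, impact vy=-10.381
  bounce: vy ← 0.54·10.381 = 5.606
Arc 3: start y=0.000, vy=5.606 → t=1.121, apex=1.571, x_land=79.286, impact vy=-5.606
  bounce: vy ← 0.54·5.606 = 3.027

1 3.643 18.479 42.228
2 2.076 5.389 66.291
3 1.121 1.571 79.286
final: 79.286 3.027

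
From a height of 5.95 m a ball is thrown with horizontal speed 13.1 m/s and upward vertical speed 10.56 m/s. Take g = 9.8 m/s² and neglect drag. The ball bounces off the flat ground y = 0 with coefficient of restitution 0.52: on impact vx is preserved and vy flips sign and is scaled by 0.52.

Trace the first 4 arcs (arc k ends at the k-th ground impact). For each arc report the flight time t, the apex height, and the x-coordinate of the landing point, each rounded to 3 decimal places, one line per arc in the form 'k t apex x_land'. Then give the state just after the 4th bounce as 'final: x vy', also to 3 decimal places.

Arc 1: start y=5.950, vy=10.560 → t=2.619, apex=11.639, x_land=34.306, impact vy=-15.104
  bounce: vy ← 0.52·15.104 = 7.854
Arc 2: start y=0.000, vy=7.854 → t=1.603, apex=3.147, x_land=55.304, impact vy=-7.854
  bounce: vy ← 0.52·7.854 = 4.084
Arc 3: start y=0.000, vy=4.084 → t=0.833, apex=0.851, x_land=66.223, impact vy=-4.084
  bounce: vy ← 0.52·4.084 = 2.124
Arc 4: start y=0.000, vy=2.124 → t=0.433, apex=0.230, x_land=71.900, impact vy=-2.124
  bounce: vy ← 0.52·2.124 = 1.104

1 2.619 11.639 34.306
2 1.603 3.147 55.304
3 0.833 0.851 66.223
4 0.433 0.230 71.900
final: 71.900 1.104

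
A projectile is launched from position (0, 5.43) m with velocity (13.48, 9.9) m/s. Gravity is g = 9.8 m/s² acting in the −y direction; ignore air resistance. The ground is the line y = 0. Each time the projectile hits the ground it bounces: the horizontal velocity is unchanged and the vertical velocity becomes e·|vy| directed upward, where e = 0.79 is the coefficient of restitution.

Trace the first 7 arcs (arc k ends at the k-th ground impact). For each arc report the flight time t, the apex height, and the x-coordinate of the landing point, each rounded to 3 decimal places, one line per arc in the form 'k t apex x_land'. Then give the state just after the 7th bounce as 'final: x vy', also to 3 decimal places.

Arc 1: start y=5.430, vy=9.900 → t=2.469, apex=10.431, x_land=33.285, impact vy=-14.298
  bounce: vy ← 0.79·14.298 = 11.296
Arc 2: start y=0.000, vy=11.296 → t=2.305, apex=6.510, x_land=64.359, impact vy=-11.296
  bounce: vy ← 0.79·11.296 = 8.923
Arc 3: start y=0.000, vy=8.923 → t=1.821, apex=4.063, x_land=88.908, impact vy=-8.923
  bounce: vy ← 0.79·8.923 = 7.050
Arc 4: start y=0.000, vy=7.050 → t=1.439, apex=2.536, x_land=108.301, impact vy=-7.050
  bounce: vy ← 0.79·7.050 = 5.569
Arc 5: start y=0.000, vy=5.569 → t=1.137, apex=1.582, x_land=123.622, impact vy=-5.569
  bounce: vy ← 0.79·5.569 = 4.400
Arc 6: start y=0.000, vy=4.400 → t=0.898, apex=0.988, x_land=135.726, impact vy=-4.400
  bounce: vy ← 0.79·4.400 = 3.476
Arc 7: start y=0.000, vy=3.476 → t=0.709, apex=0.616, x_land=145.287, impact vy=-3.476
  bounce: vy ← 0.79·3.476 = 2.746

1 2.469 10.431 33.285
2 2.305 6.510 64.359
3 1.821 4.063 88.908
4 1.439 2.536 108.301
5 1.137 1.582 123.622
6 0.898 0.988 135.726
7 0.709 0.616 145.287
final: 145.287 2.746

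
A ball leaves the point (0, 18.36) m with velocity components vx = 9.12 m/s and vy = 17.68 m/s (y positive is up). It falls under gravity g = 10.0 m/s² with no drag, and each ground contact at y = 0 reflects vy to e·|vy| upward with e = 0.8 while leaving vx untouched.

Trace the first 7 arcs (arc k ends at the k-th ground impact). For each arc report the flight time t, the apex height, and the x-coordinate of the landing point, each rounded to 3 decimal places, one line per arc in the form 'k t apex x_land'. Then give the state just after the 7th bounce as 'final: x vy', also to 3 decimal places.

1 4.375 33.989 39.902
2 4.172 21.753 77.948
3 3.337 13.922 108.384
4 2.670 8.910 132.733
5 2.136 5.702 152.212
6 1.709 3.650 167.795
7 1.367 2.336 180.262
final: 180.262 5.468

Arc 1: start y=18.360, vy=17.680 → t=4.375, apex=33.989, x_land=39.902, impact vy=-26.073
  bounce: vy ← 0.8·26.073 = 20.858
Arc 2: start y=0.000, vy=20.858 → t=4.172, apex=21.753, x_land=77.948, impact vy=-20.858
  bounce: vy ← 0.8·20.858 = 16.686
Arc 3: start y=0.000, vy=16.686 → t=3.337, apex=13.922, x_land=108.384, impact vy=-16.686
  bounce: vy ← 0.8·16.686 = 13.349
Arc 4: start y=0.000, vy=13.349 → t=2.670, apex=8.910, x_land=132.733, impact vy=-13.349
  bounce: vy ← 0.8·13.349 = 10.679
Arc 5: start y=0.000, vy=10.679 → t=2.136, apex=5.702, x_land=152.212, impact vy=-10.679
  bounce: vy ← 0.8·10.679 = 8.543
Arc 6: start y=0.000, vy=8.543 → t=1.709, apex=3.650, x_land=167.795, impact vy=-8.543
  bounce: vy ← 0.8·8.543 = 6.835
Arc 7: start y=0.000, vy=6.835 → t=1.367, apex=2.336, x_land=180.262, impact vy=-6.835
  bounce: vy ← 0.8·6.835 = 5.468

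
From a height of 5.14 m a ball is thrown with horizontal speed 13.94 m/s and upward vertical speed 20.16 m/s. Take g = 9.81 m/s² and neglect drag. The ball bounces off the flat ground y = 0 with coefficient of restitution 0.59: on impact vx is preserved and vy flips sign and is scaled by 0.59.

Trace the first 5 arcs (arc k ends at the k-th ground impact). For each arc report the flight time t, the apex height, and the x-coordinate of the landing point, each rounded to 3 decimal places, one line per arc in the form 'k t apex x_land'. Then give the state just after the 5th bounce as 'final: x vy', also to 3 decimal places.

Arc 1: start y=5.140, vy=20.160 → t=4.351, apex=25.855, x_land=60.652, impact vy=-22.523
  bounce: vy ← 0.59·22.523 = 13.288
Arc 2: start y=0.000, vy=13.288 → t=2.709, apex=9.000, x_land=98.418, impact vy=-13.288
  bounce: vy ← 0.59·13.288 = 7.840
Arc 3: start y=0.000, vy=7.840 → t=1.598, apex=3.133, x_land=120.699, impact vy=-7.840
  bounce: vy ← 0.59·7.840 = 4.626
Arc 4: start y=0.000, vy=4.626 → t=0.943, apex=1.091, x_land=133.846, impact vy=-4.626
  bounce: vy ← 0.59·4.626 = 2.729
Arc 5: start y=0.000, vy=2.729 → t=0.556, apex=0.380, x_land=141.602, impact vy=-2.729
  bounce: vy ← 0.59·2.729 = 1.610

1 4.351 25.855 60.652
2 2.709 9.000 98.418
3 1.598 3.133 120.699
4 0.943 1.091 133.846
5 0.556 0.380 141.602
final: 141.602 1.610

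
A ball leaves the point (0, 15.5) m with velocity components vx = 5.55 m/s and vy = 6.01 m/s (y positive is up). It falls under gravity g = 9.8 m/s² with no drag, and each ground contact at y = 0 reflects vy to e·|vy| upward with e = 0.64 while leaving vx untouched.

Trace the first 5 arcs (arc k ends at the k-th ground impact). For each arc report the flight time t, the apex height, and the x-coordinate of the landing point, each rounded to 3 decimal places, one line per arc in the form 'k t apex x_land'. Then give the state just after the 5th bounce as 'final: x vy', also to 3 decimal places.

1 2.495 17.343 13.845
2 2.408 7.104 27.210
3 1.541 2.910 35.763
4 0.986 1.192 41.238
5 0.631 0.488 44.741
final: 44.741 1.980

Arc 1: start y=15.500, vy=6.010 → t=2.495, apex=17.343, x_land=13.845, impact vy=-18.437
  bounce: vy ← 0.64·18.437 = 11.800
Arc 2: start y=0.000, vy=11.800 → t=2.408, apex=7.104, x_land=27.210, impact vy=-11.800
  bounce: vy ← 0.64·11.800 = 7.552
Arc 3: start y=0.000, vy=7.552 → t=1.541, apex=2.910, x_land=35.763, impact vy=-7.552
  bounce: vy ← 0.64·7.552 = 4.833
Arc 4: start y=0.000, vy=4.833 → t=0.986, apex=1.192, x_land=41.238, impact vy=-4.833
  bounce: vy ← 0.64·4.833 = 3.093
Arc 5: start y=0.000, vy=3.093 → t=0.631, apex=0.488, x_land=44.741, impact vy=-3.093
  bounce: vy ← 0.64·3.093 = 1.980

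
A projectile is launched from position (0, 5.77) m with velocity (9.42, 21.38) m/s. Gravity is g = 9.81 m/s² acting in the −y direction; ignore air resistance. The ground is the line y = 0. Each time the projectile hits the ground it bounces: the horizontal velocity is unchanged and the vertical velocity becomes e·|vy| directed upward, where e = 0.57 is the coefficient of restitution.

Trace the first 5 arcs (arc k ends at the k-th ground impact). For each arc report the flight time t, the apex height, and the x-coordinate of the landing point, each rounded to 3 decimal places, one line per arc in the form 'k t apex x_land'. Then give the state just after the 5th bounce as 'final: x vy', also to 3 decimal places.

Arc 1: start y=5.770, vy=21.380 → t=4.614, apex=29.068, x_land=43.462, impact vy=-23.881
  bounce: vy ← 0.57·23.881 = 13.612
Arc 2: start y=0.000, vy=13.612 → t=2.775, apex=9.444, x_land=69.604, impact vy=-13.612
  bounce: vy ← 0.57·13.612 = 7.759
Arc 3: start y=0.000, vy=7.759 → t=1.582, apex=3.068, x_land=84.505, impact vy=-7.759
  bounce: vy ← 0.57·7.759 = 4.423
Arc 4: start y=0.000, vy=4.423 → t=0.902, apex=0.997, x_land=92.999, impact vy=-4.423
  bounce: vy ← 0.57·4.423 = 2.521
Arc 5: start y=0.000, vy=2.521 → t=0.514, apex=0.324, x_land=97.840, impact vy=-2.521
  bounce: vy ← 0.57·2.521 = 1.437

1 4.614 29.068 43.462
2 2.775 9.444 69.604
3 1.582 3.068 84.505
4 0.902 0.997 92.999
5 0.514 0.324 97.840
final: 97.840 1.437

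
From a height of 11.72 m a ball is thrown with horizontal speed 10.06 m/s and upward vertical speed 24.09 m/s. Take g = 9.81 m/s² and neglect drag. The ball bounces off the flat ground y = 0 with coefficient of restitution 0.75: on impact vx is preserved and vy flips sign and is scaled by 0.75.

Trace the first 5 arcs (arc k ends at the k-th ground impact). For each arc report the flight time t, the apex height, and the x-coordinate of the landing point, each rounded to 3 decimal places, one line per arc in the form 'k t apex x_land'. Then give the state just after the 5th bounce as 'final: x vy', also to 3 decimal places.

1 5.357 41.298 53.895
2 4.352 23.230 97.681
3 3.264 13.067 130.520
4 2.448 7.350 155.150
5 1.836 4.135 173.622
final: 173.622 6.755

Arc 1: start y=11.720, vy=24.090 → t=5.357, apex=41.298, x_land=53.895, impact vy=-28.465
  bounce: vy ← 0.75·28.465 = 21.349
Arc 2: start y=0.000, vy=21.349 → t=4.352, apex=23.230, x_land=97.681, impact vy=-21.349
  bounce: vy ← 0.75·21.349 = 16.012
Arc 3: start y=0.000, vy=16.012 → t=3.264, apex=13.067, x_land=130.520, impact vy=-16.012
  bounce: vy ← 0.75·16.012 = 12.009
Arc 4: start y=0.000, vy=12.009 → t=2.448, apex=7.350, x_land=155.150, impact vy=-12.009
  bounce: vy ← 0.75·12.009 = 9.007
Arc 5: start y=0.000, vy=9.007 → t=1.836, apex=4.135, x_land=173.622, impact vy=-9.007
  bounce: vy ← 0.75·9.007 = 6.755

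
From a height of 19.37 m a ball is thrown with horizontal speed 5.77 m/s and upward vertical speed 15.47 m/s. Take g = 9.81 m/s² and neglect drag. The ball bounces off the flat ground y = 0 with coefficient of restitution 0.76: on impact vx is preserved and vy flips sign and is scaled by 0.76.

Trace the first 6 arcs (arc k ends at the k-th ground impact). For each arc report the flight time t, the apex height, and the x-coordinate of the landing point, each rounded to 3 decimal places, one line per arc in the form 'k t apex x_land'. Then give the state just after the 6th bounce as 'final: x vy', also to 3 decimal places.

1 4.114 31.568 23.737
2 3.856 18.234 45.987
3 2.931 10.532 62.896
4 2.227 6.083 75.748
5 1.693 3.514 85.515
6 1.286 2.029 92.938
final: 92.938 4.796

Arc 1: start y=19.370, vy=15.470 → t=4.114, apex=31.568, x_land=23.737, impact vy=-24.887
  bounce: vy ← 0.76·24.887 = 18.914
Arc 2: start y=0.000, vy=18.914 → t=3.856, apex=18.234, x_land=45.987, impact vy=-18.914
  bounce: vy ← 0.76·18.914 = 14.375
Arc 3: start y=0.000, vy=14.375 → t=2.931, apex=10.532, x_land=62.896, impact vy=-14.375
  bounce: vy ← 0.76·14.375 = 10.925
Arc 4: start y=0.000, vy=10.925 → t=2.227, apex=6.083, x_land=75.748, impact vy=-10.925
  bounce: vy ← 0.76·10.925 = 8.303
Arc 5: start y=0.000, vy=8.303 → t=1.693, apex=3.514, x_land=85.515, impact vy=-8.303
  bounce: vy ← 0.76·8.303 = 6.310
Arc 6: start y=0.000, vy=6.310 → t=1.286, apex=2.029, x_land=92.938, impact vy=-6.310
  bounce: vy ← 0.76·6.310 = 4.796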